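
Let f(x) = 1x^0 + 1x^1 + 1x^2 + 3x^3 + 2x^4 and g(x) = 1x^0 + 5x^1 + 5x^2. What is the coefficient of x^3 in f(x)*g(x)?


Cauchy product at x^3:
1*5 + 1*5 + 3*1
= 13

13


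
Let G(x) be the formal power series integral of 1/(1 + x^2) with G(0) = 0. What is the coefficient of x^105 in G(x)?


1/(1 + x^2) = sum_{j>=0} (-1)^j x^(2j). Integrating termwise with G(0) = 0:
G(x) = sum_{j>=0} (-1)^j x^(2j+1) / (2j+1) = arctan(x).
Only odd powers are nonzero. For x^105 write 105 = 2*52 + 1, giving
(-1)^52 / 105 = 1/105 = 1/105.

1/105


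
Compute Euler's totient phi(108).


phi(n) counts integers in [1, n] coprime to n. Using the multiplicative formula phi(n) = n * prod_{p | n} (1 - 1/p):
108 = 2^2 * 3^3, so
phi(108) = 108 * (1 - 1/2) * (1 - 1/3) = 36.

36


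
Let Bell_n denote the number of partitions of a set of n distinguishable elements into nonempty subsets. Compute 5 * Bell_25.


Bell_25 can be computed from the Bell triangle or from Dobinski's identity Bell_n = (1/e) * sum_{k>=0} k^n / k!.
Computing Bell_25 = 4638590332229999353.
Then 5 * 4638590332229999353 = 23192951661149996765.

23192951661149996765


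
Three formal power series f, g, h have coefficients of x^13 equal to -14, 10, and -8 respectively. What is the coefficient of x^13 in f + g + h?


Series addition is componentwise:
-14 + 10 + -8
= -12

-12


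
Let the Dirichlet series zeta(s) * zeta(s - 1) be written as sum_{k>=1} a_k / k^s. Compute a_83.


Convolution gives a_k = sum_{d | k} d * 1 = sum_{d | k} d = sigma(k), the sum of positive divisors of k.
For k = 83, the divisors are 1, 83, so
sigma(83) = 1 + 83 = 84.

84


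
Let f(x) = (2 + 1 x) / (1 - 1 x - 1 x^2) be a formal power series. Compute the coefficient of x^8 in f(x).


Write f(x) = sum_{k>=0} a_k x^k. Multiplying both sides by 1 - 1 x - 1 x^2 gives
(1 - 1 x - 1 x^2) sum_{k>=0} a_k x^k = 2 + 1 x.
Matching coefficients:
 x^0: a_0 = 2
 x^1: a_1 - 1 a_0 = 1  =>  a_1 = 1*2 + 1 = 3
 x^k (k >= 2): a_k = 1 a_{k-1} + 1 a_{k-2}.
Iterating: a_2 = 5, a_3 = 8, a_4 = 13, a_5 = 21, a_6 = 34, a_7 = 55, a_8 = 89.
So the coefficient of x^8 is 89.

89


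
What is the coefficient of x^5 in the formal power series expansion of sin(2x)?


The Maclaurin series is sin(t) = sum_{k>=0} (-1)^k t^(2k+1) / (2k+1)!, so substituting t = 2x, only odd powers of x are nonzero, with coefficient of x^(2k+1) equal to (-1)^k 2^(2k+1) / (2k+1)!.
Write 5 = 2*2 + 1, giving the coefficient (-1)^2 * 2^5 / 5! = 32/120 = 4/15.

4/15


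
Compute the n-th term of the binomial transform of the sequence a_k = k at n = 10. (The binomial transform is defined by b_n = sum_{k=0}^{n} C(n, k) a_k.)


With a_k = k, b_n = sum_{k=0}^{n} C(n, k) k. Using k * C(n, k) = n * C(n-1, k-1) gives b_n = n * sum_{k>=1} C(n-1, k-1) = n * 2^(n-1).
For n = 10: 10 * 2^9 = 10 * 512 = 5120.

5120


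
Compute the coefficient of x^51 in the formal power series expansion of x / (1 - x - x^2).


Let f(x) = sum_{k>=0} a_k x^k. Multiplying f(x) * (1 - x - x^2) = x and matching coefficients gives a_0 = 0, a_1 = 1, and a_k = a_{k-1} + a_{k-2} for k >= 2. These are the Fibonacci numbers F_k.
Iterating from F_0 = 0, F_1 = 1:
F_0=0, F_1=1, F_2=1, F_3=2, F_4=3, F_5=5, F_6=8, F_7=13, F_8=21, F_9=34, ...
F_51 = 20365011074.

20365011074


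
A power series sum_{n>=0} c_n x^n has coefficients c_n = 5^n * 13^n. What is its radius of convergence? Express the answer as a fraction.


By the root test (Cauchy-Hadamard), the radius is R = 1 / limsup_n |c_n|^(1/n).
Here |c_n|^(1/n) = (5^n * 13^n)^(1/n) = 5 * 13 = 65 for all n.
So R = 1/65 = 1/65.

1/65


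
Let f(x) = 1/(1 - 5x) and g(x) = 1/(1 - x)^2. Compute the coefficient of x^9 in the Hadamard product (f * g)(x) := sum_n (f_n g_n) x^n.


f has coefficients f_k = 5^k. For g = 1/(1 - x)^2 the coefficient is g_k = C(k + 1, 1) = k + 1. The Hadamard coefficient is (f * g)_k = 5^k * (k + 1).
For k = 9: 5^9 * 10 = 1953125 * 10 = 19531250.

19531250


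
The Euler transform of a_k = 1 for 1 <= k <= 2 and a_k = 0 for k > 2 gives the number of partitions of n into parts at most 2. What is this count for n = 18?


Partitions of 18 into parts at most 2:
Using generating function (1-x)^(-1)(1-x^2)^(-1),
the coefficient of x^18 = 10

10


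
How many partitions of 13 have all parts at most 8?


Using the generating function (1-x)^(-1)(1-x^2)^(-1)...(1-x^8)^(-1),
the coefficient of x^13 counts these restricted partitions.
Result = 89

89


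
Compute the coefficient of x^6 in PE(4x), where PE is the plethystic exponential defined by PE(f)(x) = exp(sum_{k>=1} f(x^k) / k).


With f(x) = 4x, the exponent is sum_{k>=1} 4 x^k / k = 4 * (-ln(1 - x)). Exponentiating:
PE(4x) = exp(-4 ln(1 - x)) = 1/(1 - x)^4.
By the negative binomial expansion, [x^n] 1/(1 - x)^4 = C(n + 3, 3).
For n = 6: C(9, 3) = 84.

84


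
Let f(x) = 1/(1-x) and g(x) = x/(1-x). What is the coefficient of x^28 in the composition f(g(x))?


First simplify the composition: f(g(x)) = 1/(1 - x/(1-x)) = (1-x)/((1-x) - x) = (1-x)/(1-2x).
Now extract the coefficient. Write (1-x)/(1-2x) = 1/(1-2x) - x/(1-2x).
The coefficient of x^n in 1/(1-2x) is 2^n, and in x/(1-2x) is 2^(n-1) (for n >= 1).
So the coefficient of x^28 is 2^28 - 2^27 = 268435456 - 134217728 = 134217728.

134217728


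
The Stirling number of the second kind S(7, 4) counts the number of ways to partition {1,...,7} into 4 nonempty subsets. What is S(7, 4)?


Using the explicit formula S(n,k) = (1/k!) sum_{j=0}^{k} (-1)^(k-j) C(k,j) j^n:
S(7, 4) = 350
Equivalently, S(n,k) is n! times the coefficient of x^n in the EGF (e^x - 1)^k / k!.

350


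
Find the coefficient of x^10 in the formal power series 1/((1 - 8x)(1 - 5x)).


By partial fractions or Cauchy convolution:
The coefficient equals sum_{k=0}^{10} 8^k * 5^(10-k).
= 2847035489

2847035489


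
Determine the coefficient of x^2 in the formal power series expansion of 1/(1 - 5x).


The geometric series identity gives 1/(1 - c x) = sum_{k>=0} c^k x^k, so the coefficient of x^k is c^k.
Here c = 5 and k = 2.
Computing: 5^2 = 25

25


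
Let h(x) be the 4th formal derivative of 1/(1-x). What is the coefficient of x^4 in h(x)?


Differentiating 4 times: d^4/dx^4 [1/(1-x)] = 4!/(1-x)^5.
The expansion 1/(1-x)^5 = sum_{k>=0} C(k+4, 4) x^k, so the coefficient of x^n in 4!/(1-x)^5 is 4! * C(n+4, 4).
For n = 4: 24 * C(8, 4) = 24 * 70 = 1680

1680


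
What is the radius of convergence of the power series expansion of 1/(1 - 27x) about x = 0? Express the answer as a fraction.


Expanding 1/(1 - 27x) = sum_{k>=0} 27^k x^k, the series converges when |27x| < 1, i.e., |x| < 1/27.
So the radius of convergence is 1/27 = 1/27.

1/27


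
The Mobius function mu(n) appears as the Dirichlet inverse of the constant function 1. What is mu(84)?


84 has a squared prime factor, so mu(84) = 0.
Factorization reveals a repeated prime.

0


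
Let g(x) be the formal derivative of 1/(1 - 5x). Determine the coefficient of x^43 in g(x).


Differentiate termwise: d/dx sum_{k>=0} 5^k x^k = sum_{k>=1} k 5^k x^(k-1) = sum_{j>=0} (j+1) 5^(j+1) x^j.
Equivalently, d/dx [1/(1 - 5x)] = 5/(1 - 5x)^2.
For j = 43: 44 * 5^44 = 44 * 5684341886080801486968994140625 = 250111042987555265426635742187500.

250111042987555265426635742187500


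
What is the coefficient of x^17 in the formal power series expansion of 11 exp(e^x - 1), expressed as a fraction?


exp(e^x - 1) is the exponential generating function for the Bell numbers Bell_k: exp(e^x - 1) = sum_{k>=0} Bell_k x^k / k!.
So the coefficient of x^17 in 11 exp(e^x - 1) is 11 Bell_17 / 17!.
Computing: Bell_17 = 82864869804 and 17! = 355687428096000, giving
11 * 82864869804/355687428096000 = 255755771/99800064000.

255755771/99800064000


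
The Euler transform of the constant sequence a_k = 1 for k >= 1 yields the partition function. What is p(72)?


The Euler transform converts the sequence a_k = 1 into the number of integer partitions.
Using the recurrence or dynamic programming:
p(72) = 5392783

5392783


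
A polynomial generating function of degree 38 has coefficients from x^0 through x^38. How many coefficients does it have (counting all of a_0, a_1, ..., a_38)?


A polynomial of degree 38 takes the form a_0 + a_1 x + ... + a_38 x^38.
The number of coefficients is 38 + 1 = 39.

39


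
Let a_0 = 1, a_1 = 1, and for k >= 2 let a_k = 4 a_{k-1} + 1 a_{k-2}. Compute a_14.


Iterating the recurrence forward:
a_0 = 1
a_1 = 1
a_2 = 4*1 + 1*1 = 5
a_3 = 4*5 + 1*1 = 21
a_4 = 4*21 + 1*5 = 89
a_5 = 4*89 + 1*21 = 377
a_6 = 4*377 + 1*89 = 1597
a_7 = 4*1597 + 1*377 = 6765
a_8 = 4*6765 + 1*1597 = 28657
a_9 = 4*28657 + 1*6765 = 121393
a_10 = 4*121393 + 1*28657 = 514229
a_11 = 4*514229 + 1*121393 = 2178309
a_12 = 4*2178309 + 1*514229 = 9227465
a_13 = 4*9227465 + 1*2178309 = 39088169
a_14 = 4*39088169 + 1*9227465 = 165580141
So a_14 = 165580141.

165580141


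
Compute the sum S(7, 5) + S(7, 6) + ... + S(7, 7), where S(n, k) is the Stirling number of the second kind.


By definition, S(n, k) counts partitions of an n-set into exactly k nonempty blocks.
Computing row n = 7 for k = 5..7:
S(7, k): 140, 21, 1
Sum = 162.

162


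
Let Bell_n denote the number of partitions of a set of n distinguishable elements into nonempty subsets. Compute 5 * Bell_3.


Bell_3 can be computed from the Bell triangle or from Dobinski's identity Bell_n = (1/e) * sum_{k>=0} k^n / k!.
Computing Bell_3 = 5.
Then 5 * 5 = 25.

25


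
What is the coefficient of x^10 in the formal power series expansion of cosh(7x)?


The Maclaurin series is cosh(t) = sum_{m>=0} t^(2m) / (2m)!, so substituting t = 7x, only even powers of x are nonzero, with coefficient of x^(2m) equal to 7^(2m) / (2m)!.
For x^10 the coefficient is 7^10/10! = 282475249/3628800 = 40353607/518400.

40353607/518400


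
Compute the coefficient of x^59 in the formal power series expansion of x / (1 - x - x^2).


Let f(x) = sum_{k>=0} a_k x^k. Multiplying f(x) * (1 - x - x^2) = x and matching coefficients gives a_0 = 0, a_1 = 1, and a_k = a_{k-1} + a_{k-2} for k >= 2. These are the Fibonacci numbers F_k.
Iterating from F_0 = 0, F_1 = 1:
F_0=0, F_1=1, F_2=1, F_3=2, F_4=3, F_5=5, F_6=8, F_7=13, F_8=21, F_9=34, ...
F_59 = 956722026041.

956722026041


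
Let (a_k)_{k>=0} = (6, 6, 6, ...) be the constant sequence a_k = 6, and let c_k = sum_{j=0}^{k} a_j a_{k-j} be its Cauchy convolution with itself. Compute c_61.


Since a_j = 6 for all j >= 0, the convolution sum becomes
c_k = sum_{j=0}^{k} 6 * 6 = 36 * (k + 1).
Equivalently, the generating function of (a_k) is 6/(1 - x) and its square is 36/(1 - x)^2 = sum_{k>=0} 36(k + 1) x^k.
For k = 61: 36 * 62 = 2232.

2232


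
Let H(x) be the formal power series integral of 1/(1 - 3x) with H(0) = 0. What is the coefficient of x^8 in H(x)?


1/(1 - 3x) = sum_{k>=0} 3^k x^k. Integrating termwise with H(0) = 0:
H(x) = sum_{k>=0} 3^k x^(k+1) / (k+1) = sum_{m>=1} 3^(m-1) x^m / m.
For m = 8: 3^7/8 = 2187/8 = 2187/8.

2187/8


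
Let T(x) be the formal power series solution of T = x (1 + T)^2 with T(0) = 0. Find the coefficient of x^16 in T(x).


Apply the Lagrange inversion formula: if T = x * phi(T) with phi(t) = (1 + t)^2, then [x^n] T = (1/n) [t^(n-1)] phi(t)^n = (1/n) [t^(n-1)] (1 + t)^(2n) = (1/n) C(2n, n-1).
Using the identity C(2n, n-1) = C(2n, n) * n / (n+1), the unscaled factor equals C(2n, n) / (n+1) = C_n, the n-th Catalan number.
For n = 16: C_16 = C(32, 16) / 17 = 601080390/17 = 35357670 = 35357670.

35357670


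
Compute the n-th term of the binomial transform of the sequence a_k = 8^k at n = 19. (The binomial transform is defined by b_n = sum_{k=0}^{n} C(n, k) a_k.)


With a_k = 8^k, b_n = sum_{k=0}^{n} C(n, k) 8^k = (1 + 8)^n by the binomial theorem.
For n = 19: (1 + 8)^19 = 9^19 = 1350851717672992089.

1350851717672992089


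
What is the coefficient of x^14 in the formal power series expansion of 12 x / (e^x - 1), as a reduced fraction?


The exponential generating function for Bernoulli numbers is
x / (e^x - 1) = sum_{k>=0} B_k x^k / k!.
So the coefficient of x^14 in 12 x / (e^x - 1) is 12 B_14 / 14!.
Computing: B_14 = 7/6, 14! = 87178291200, giving
12 * 7/6 / 87178291200 = 1/6227020800.

1/6227020800


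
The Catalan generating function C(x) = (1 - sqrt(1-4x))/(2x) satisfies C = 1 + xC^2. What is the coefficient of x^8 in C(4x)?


Substituting x -> 4x scales the n-th coefficient by 4^n, so [x^8] C(4x) = 4^8 * C_8.
C_8 = C(2*8, 8)/(9) = 12870/9 = 1430.
So 4^8 * 1430 = 65536 * 1430 = 93716480.

93716480


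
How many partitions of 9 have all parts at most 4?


Using the generating function (1-x)^(-1)(1-x^2)^(-1)...(1-x^4)^(-1),
the coefficient of x^9 counts these restricted partitions.
Result = 18

18


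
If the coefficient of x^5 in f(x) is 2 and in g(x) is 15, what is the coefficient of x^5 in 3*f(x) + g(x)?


Scalar multiplication scales coefficients: 3 * 2 = 6.
Then add the g coefficient: 6 + 15
= 21

21


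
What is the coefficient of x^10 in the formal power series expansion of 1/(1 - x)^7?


The expansion 1/(1 - x)^r = sum_{k>=0} C(k + r - 1, r - 1) x^k follows from the multiset / negative-binomial theorem (or from repeated differentiation of the geometric series).
For r = 7 and k = 10:
C(16, 6) = 20922789888000 / (720 * 3628800) = 8008.

8008


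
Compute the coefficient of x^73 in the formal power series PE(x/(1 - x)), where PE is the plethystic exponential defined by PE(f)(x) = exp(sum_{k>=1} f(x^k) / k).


For f(x) = x/(1 - x) we have
sum_{k>=1} f(x^k) / k = sum_{k>=1} (1/k) * x^k / (1 - x^k) = sum_{k, m >= 1} x^(k m) / k,
which after exponentiating simplifies to
PE(x/(1 - x)) = prod_{k>=1} 1 / (1 - x^k).
This is the generating function for the partition function p(n), so the coefficient of x^73 is p(73).
Computing p(73) by dynamic programming over parts 1, 2, ..., 73: p(73) = 6185689.

6185689


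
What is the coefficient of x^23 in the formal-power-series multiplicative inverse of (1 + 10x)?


The inverse is 1/(1 + 10x). Apply the geometric identity 1/(1 - y) = sum_{k>=0} y^k with y = -10x:
1/(1 + 10x) = sum_{k>=0} (-10)^k x^k.
So the coefficient of x^23 is (-10)^23 = -100000000000000000000000.

-100000000000000000000000


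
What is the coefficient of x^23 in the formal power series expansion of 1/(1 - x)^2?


The negative binomial / multiset identity is
1/(1 - x)^r = sum_{k>=0} C(k + r - 1, r - 1) x^k.
Here r = 2 and k = 23, so the coefficient is
C(23 + 1, 1) = C(24, 1)
= 24

24


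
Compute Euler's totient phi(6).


phi(n) counts integers in [1, n] coprime to n. Using the multiplicative formula phi(n) = n * prod_{p | n} (1 - 1/p):
6 = 2 * 3, so
phi(6) = 6 * (1 - 1/2) * (1 - 1/3) = 2.

2


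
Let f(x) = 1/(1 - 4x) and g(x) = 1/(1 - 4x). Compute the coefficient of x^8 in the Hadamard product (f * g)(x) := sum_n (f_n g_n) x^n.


f has coefficients f_k = 4^k and g has coefficients g_k = 4^k, so the Hadamard product has coefficient (f*g)_k = 4^k * 4^k = 16^k.
For k = 8: 16^8 = 4294967296.

4294967296


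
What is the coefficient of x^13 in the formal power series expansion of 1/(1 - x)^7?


The expansion 1/(1 - x)^r = sum_{k>=0} C(k + r - 1, r - 1) x^k follows from the multiset / negative-binomial theorem (or from repeated differentiation of the geometric series).
For r = 7 and k = 13:
C(19, 6) = 121645100408832000 / (720 * 6227020800) = 27132.

27132


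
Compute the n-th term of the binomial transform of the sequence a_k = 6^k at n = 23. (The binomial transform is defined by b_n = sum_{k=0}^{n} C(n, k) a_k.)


With a_k = 6^k, b_n = sum_{k=0}^{n} C(n, k) 6^k = (1 + 6)^n by the binomial theorem.
For n = 23: (1 + 6)^23 = 7^23 = 27368747340080916343.

27368747340080916343


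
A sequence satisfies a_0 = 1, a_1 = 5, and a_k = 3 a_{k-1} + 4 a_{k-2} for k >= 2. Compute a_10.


The characteristic equation is t^2 - 3 t - 4 = 0, with roots r_1 = 4 and r_2 = -1 (so c_1 = r_1 + r_2, c_2 = -r_1 r_2 as required).
One can use the closed form a_n = A r_1^n + B r_2^n, but direct iteration is more reliable:
a_0 = 1, a_1 = 5, a_2 = 19, a_3 = 77, a_4 = 307, a_5 = 1229, a_6 = 4915, a_7 = 19661, a_8 = 78643, a_9 = 314573, a_10 = 1258291.
So a_10 = 1258291.

1258291


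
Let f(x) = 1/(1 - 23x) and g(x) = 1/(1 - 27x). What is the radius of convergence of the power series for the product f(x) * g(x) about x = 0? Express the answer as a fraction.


The radius of 1/(1 - 23x) is 1/23 (nearest singularity at x = 1/23), and the radius of 1/(1 - 27x) is 1/27.
The product f(x)*g(x) = 1/((1 - 23x)(1 - 27x)) has singularities at both 1/23 and 1/27, so its radius of convergence is the distance to the nearest one:
min(1/23, 1/27) = 1/27.

1/27


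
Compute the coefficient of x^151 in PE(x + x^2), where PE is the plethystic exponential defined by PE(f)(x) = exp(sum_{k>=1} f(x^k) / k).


With f(x) = x + x^2, the exponent is sum_{k>=1} (x^k + x^(2k)) / k = -ln(1 - x) - ln(1 - x^2). Exponentiating:
PE(x + x^2) = 1 / ((1 - x)(1 - x^2)).
This is the generating function for partitions of n into parts of size 1 or 2. The number of 2's can be any j in 0..75, and the rest are 1's, so
[x^151] = floor(151/2) + 1 = 76.

76


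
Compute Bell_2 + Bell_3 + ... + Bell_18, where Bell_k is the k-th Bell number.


Recall Bell_k counts set partitions of a k-set (with Bell_0 = 1 by convention).
Bell_2 through Bell_18: 2, 5, 15, 52, 203, 877, 4140, 21147, 115975, 678570, 4213597, 27644437, 190899322, 1382958545, 10480142147, 82864869804, 682076806159
Sum = 2 + 5 + 15 + 52 + 203 + 877 + 4140 + 21147 + 115975 + 678570 + 4213597 + 27644437 + 190899322 + 1382958545 + 10480142147 + 82864869804 + 682076806159 = 777028354997.

777028354997


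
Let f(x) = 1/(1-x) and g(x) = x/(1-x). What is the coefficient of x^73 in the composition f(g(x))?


First simplify the composition: f(g(x)) = 1/(1 - x/(1-x)) = (1-x)/((1-x) - x) = (1-x)/(1-2x).
Now extract the coefficient. Write (1-x)/(1-2x) = 1/(1-2x) - x/(1-2x).
The coefficient of x^n in 1/(1-2x) is 2^n, and in x/(1-2x) is 2^(n-1) (for n >= 1).
So the coefficient of x^73 is 2^73 - 2^72 = 9444732965739290427392 - 4722366482869645213696 = 4722366482869645213696.

4722366482869645213696


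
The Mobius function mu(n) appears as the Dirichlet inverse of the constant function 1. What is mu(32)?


32 has a squared prime factor, so mu(32) = 0.
Factorization reveals a repeated prime.

0


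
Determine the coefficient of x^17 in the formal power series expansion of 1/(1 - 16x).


The geometric series identity gives 1/(1 - c x) = sum_{k>=0} c^k x^k, so the coefficient of x^k is c^k.
Here c = 16 and k = 17.
Computing: 16^17 = 295147905179352825856

295147905179352825856


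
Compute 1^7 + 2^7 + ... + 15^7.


This power sum has a closed form given by Faulhaber's formula
sum_{k=1}^{m} k^p = (1 / (p + 1)) * sum_{j=0}^{p} C(p + 1, j) B_j m^(p + 1 - j),
but for small m direct computation is fastest:
1 + 128 + 2187 + 16384 + 78125 + 279936 + 823543 + 2097152 + 4782969 + 10000000 + 19487171 + 35831808 + 62748517 + 105413504 + 170859375 = 412420800.

412420800


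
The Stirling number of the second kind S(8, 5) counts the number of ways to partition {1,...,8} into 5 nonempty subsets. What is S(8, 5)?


Using the explicit formula S(n,k) = (1/k!) sum_{j=0}^{k} (-1)^(k-j) C(k,j) j^n:
S(8, 5) = 1050
Equivalently, S(n,k) is n! times the coefficient of x^n in the EGF (e^x - 1)^k / k!.

1050


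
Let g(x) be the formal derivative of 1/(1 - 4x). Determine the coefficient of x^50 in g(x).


Differentiate termwise: d/dx sum_{k>=0} 4^k x^k = sum_{k>=1} k 4^k x^(k-1) = sum_{j>=0} (j+1) 4^(j+1) x^j.
Equivalently, d/dx [1/(1 - 4x)] = 4/(1 - 4x)^2.
For j = 50: 51 * 4^51 = 51 * 5070602400912917605986812821504 = 258600722446558797905327453896704.

258600722446558797905327453896704


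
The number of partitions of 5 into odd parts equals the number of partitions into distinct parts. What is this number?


Computing partitions of 5 into odd parts (1, 3, 5, ...):
Using the generating function prod_{k>=0} 1/(1-x^(2k+1)),
the count is 3

3


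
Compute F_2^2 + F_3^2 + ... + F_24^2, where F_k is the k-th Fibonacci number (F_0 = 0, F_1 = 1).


There is a standard identity sum_{k=0}^{N} F_k^2 = F_N * F_{N+1} (proved inductively from the telescoping relation F_k^2 = F_k F_{k+1} - F_{k-1} F_k). Then
sum_{k=2}^{24} F_k^2 = F_24 F_25 - F_1 F_2.
Computing: F_24 = 46368, F_25 = 75025, F_1 = 1, F_2 = 1.
Sum = 46368 * 75025 - 1 * 1 = 3478759199.

3478759199


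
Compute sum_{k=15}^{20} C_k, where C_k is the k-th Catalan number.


C_15 through C_20: 9694845, 35357670, 129644790, 477638700, 1767263190, 6564120420
Sum = 9694845 + 35357670 + 129644790 + 477638700 + 1767263190 + 6564120420
= 8983719615

8983719615


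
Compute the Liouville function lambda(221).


The Liouville function is lambda(k) = (-1)^Omega(k), where Omega(k) counts the prime factors of k with multiplicity.
Factoring: 221 = 13 * 17, so Omega(221) = 2.
lambda(221) = (-1)^2 = 1.

1


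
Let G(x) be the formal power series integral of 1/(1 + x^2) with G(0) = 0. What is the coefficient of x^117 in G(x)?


1/(1 + x^2) = sum_{j>=0} (-1)^j x^(2j). Integrating termwise with G(0) = 0:
G(x) = sum_{j>=0} (-1)^j x^(2j+1) / (2j+1) = arctan(x).
Only odd powers are nonzero. For x^117 write 117 = 2*58 + 1, giving
(-1)^58 / 117 = 1/117 = 1/117.

1/117


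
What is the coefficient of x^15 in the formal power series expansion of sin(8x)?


The Maclaurin series is sin(t) = sum_{k>=0} (-1)^k t^(2k+1) / (2k+1)!, so substituting t = 8x, only odd powers of x are nonzero, with coefficient of x^(2k+1) equal to (-1)^k 8^(2k+1) / (2k+1)!.
Write 15 = 2*7 + 1, giving the coefficient (-1)^7 * 8^15 / 15! = -35184372088832/1307674368000 = -17179869184/638512875.

-17179869184/638512875


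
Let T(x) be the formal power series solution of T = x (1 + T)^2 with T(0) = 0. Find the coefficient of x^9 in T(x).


Apply the Lagrange inversion formula: if T = x * phi(T) with phi(t) = (1 + t)^2, then [x^n] T = (1/n) [t^(n-1)] phi(t)^n = (1/n) [t^(n-1)] (1 + t)^(2n) = (1/n) C(2n, n-1).
Using the identity C(2n, n-1) = C(2n, n) * n / (n+1), the unscaled factor equals C(2n, n) / (n+1) = C_n, the n-th Catalan number.
For n = 9: C_9 = C(18, 9) / 10 = 48620/10 = 4862 = 4862.

4862


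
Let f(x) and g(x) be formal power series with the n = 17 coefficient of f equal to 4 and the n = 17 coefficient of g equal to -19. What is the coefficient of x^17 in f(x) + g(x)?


Addition of formal power series is termwise.
The coefficient of x^17 in f + g = 4 + -19
= -15

-15


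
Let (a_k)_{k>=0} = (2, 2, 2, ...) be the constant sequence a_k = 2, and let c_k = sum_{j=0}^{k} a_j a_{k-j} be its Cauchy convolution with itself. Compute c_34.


Since a_j = 2 for all j >= 0, the convolution sum becomes
c_k = sum_{j=0}^{k} 2 * 2 = 4 * (k + 1).
Equivalently, the generating function of (a_k) is 2/(1 - x) and its square is 4/(1 - x)^2 = sum_{k>=0} 4(k + 1) x^k.
For k = 34: 4 * 35 = 140.

140


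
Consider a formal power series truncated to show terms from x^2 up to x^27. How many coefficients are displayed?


From x^2 to x^27 inclusive, the count is 27 - 2 + 1 = 26.

26


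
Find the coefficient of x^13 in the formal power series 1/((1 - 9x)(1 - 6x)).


By partial fractions or Cauchy convolution:
The coefficient equals sum_{k=0}^{13} 9^k * 6^(13-k).
= 7599476096955

7599476096955


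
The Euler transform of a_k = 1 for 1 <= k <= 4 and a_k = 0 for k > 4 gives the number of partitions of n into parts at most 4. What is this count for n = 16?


Partitions of 16 into parts at most 4:
Using generating function (1-x)^(-1)(1-x^2)^(-1)...(1-x^4)^(-1),
the coefficient of x^16 = 64

64


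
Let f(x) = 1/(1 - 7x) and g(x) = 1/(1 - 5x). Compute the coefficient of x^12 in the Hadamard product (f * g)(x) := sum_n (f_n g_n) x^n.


f has coefficients f_k = 7^k and g has coefficients g_k = 5^k, so the Hadamard product has coefficient (f*g)_k = 7^k * 5^k = 35^k.
For k = 12: 35^12 = 3379220508056640625.

3379220508056640625


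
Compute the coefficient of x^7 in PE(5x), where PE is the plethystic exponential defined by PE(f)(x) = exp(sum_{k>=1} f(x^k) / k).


With f(x) = 5x, the exponent is sum_{k>=1} 5 x^k / k = 5 * (-ln(1 - x)). Exponentiating:
PE(5x) = exp(-5 ln(1 - x)) = 1/(1 - x)^5.
By the negative binomial expansion, [x^n] 1/(1 - x)^5 = C(n + 4, 4).
For n = 7: C(11, 4) = 330.

330


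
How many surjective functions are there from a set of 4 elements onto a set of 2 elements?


By inclusion-exclusion on which target elements are missed, the number of surjections from an n-set onto a k-set is
surj(n, k) = sum_{j=0}^{k} (-1)^j C(k, j) (k - j)^n.
Equivalently surj(n, k) = k! * S(n, k), where S(n, k) is the Stirling number of the second kind.
For n = 4, k = 2:
S(4, 2) = 7, so
surj = 2! * 7 = 2 * 7 = 14.

14


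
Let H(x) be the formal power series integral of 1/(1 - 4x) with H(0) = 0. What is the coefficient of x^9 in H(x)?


1/(1 - 4x) = sum_{k>=0} 4^k x^k. Integrating termwise with H(0) = 0:
H(x) = sum_{k>=0} 4^k x^(k+1) / (k+1) = sum_{m>=1} 4^(m-1) x^m / m.
For m = 9: 4^8/9 = 65536/9 = 65536/9.

65536/9


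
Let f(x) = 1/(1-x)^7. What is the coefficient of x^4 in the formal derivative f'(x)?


Differentiate: d/dx [ 1/(1-x)^r ] = r / (1-x)^(r+1).
Here r = 7, so f'(x) = 7 / (1-x)^8.
The expansion of 1/(1-x)^(r+1) has coefficient of x^n equal to C(n+r, r).
So the coefficient of x^4 in f'(x) is
7 * C(11, 7) = 7 * 330 = 2310

2310


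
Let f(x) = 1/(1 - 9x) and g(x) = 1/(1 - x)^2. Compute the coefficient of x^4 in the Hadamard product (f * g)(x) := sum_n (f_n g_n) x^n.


f has coefficients f_k = 9^k. For g = 1/(1 - x)^2 the coefficient is g_k = C(k + 1, 1) = k + 1. The Hadamard coefficient is (f * g)_k = 9^k * (k + 1).
For k = 4: 9^4 * 5 = 6561 * 5 = 32805.

32805


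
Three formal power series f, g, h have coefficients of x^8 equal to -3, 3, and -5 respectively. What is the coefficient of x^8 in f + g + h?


Series addition is componentwise:
-3 + 3 + -5
= -5

-5


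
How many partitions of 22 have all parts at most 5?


Using the generating function (1-x)^(-1)(1-x^2)^(-1)...(1-x^5)^(-1),
the coefficient of x^22 counts these restricted partitions.
Result = 255

255


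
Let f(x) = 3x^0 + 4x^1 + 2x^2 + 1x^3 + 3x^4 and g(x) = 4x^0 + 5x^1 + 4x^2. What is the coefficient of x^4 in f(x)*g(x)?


Cauchy product at x^4:
2*4 + 1*5 + 3*4
= 25

25


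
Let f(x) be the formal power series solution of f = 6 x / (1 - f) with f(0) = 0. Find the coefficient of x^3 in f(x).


Apply Lagrange inversion: f = 6 x * phi(f) with phi(t) = 1/(1 - t), so
[x^n] f = 6^n * (1/n) [t^(n-1)] phi(t)^n = 6^n * (1/n) [t^(n-1)] (1 - t)^(-n) = 6^n * (1/n) C(2n - 2, n - 1) = 6^n * C_{n-1}.
For n = 3: C_2 = C(4, 2) / 3 = 6/3 = 2.
With the 6^3 = 216 factor, the coefficient is 216 * 2 = 432.

432


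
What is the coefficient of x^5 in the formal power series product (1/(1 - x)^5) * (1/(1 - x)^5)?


Combine the factors: (1/(1 - x)^5) * (1/(1 - x)^5) = 1/(1 - x)^10.
Then use 1/(1 - x)^r = sum_{k>=0} C(k + r - 1, r - 1) x^k with r = 10 and k = 5:
C(14, 9) = 2002.

2002


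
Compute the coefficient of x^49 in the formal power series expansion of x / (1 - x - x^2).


Let f(x) = sum_{k>=0} a_k x^k. Multiplying f(x) * (1 - x - x^2) = x and matching coefficients gives a_0 = 0, a_1 = 1, and a_k = a_{k-1} + a_{k-2} for k >= 2. These are the Fibonacci numbers F_k.
Iterating from F_0 = 0, F_1 = 1:
F_0=0, F_1=1, F_2=1, F_3=2, F_4=3, F_5=5, F_6=8, F_7=13, F_8=21, F_9=34, ...
F_49 = 7778742049.

7778742049


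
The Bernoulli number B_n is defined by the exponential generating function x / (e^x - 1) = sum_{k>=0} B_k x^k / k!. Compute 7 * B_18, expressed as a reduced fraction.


Bernoulli numbers can also be computed recursively via B_0 = 1 and sum_{j=0}^{m} C(m+1, j) B_j = 0 for m >= 1. Odd-index Bernoulli numbers vanish for k >= 3.
Computing B_18 = 43867/798, so 7 * B_18 = 7 * 43867/798 = 43867/114.

43867/114


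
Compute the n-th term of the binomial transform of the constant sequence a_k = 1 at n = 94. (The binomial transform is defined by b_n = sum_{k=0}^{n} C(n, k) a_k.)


With a_k = 1 for all k, b_n = sum_{k=0}^{n} C(n, k) = 2^n by the binomial theorem.
For n = 94: 2^94 = 19807040628566084398385987584.

19807040628566084398385987584


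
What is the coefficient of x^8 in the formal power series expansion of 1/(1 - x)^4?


The negative binomial / multiset identity is
1/(1 - x)^r = sum_{k>=0} C(k + r - 1, r - 1) x^k.
Here r = 4 and k = 8, so the coefficient is
C(8 + 3, 3) = C(11, 3)
= 165

165


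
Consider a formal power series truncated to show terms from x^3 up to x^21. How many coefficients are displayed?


From x^3 to x^21 inclusive, the count is 21 - 3 + 1 = 19.

19


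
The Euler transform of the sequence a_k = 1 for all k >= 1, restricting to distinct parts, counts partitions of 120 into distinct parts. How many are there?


Partitions of 120 into distinct parts can be computed via generating function.
Product (1+x)(1+x^2)(1+x^3)...
The coefficient of x^120 = 2194432

2194432


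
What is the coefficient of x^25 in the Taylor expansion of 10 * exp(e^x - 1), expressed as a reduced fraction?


exp(e^x - 1) = sum_{k>=0} Bell_k x^k / k!, where Bell_k is the k-th Bell number.
So the coefficient of x^25 is 10 * Bell_25 / 25!.
Computing: Bell_25 = 4638590332229999353 and 25! = 15511210043330985984000000, giving
10 * 4638590332229999353/15511210043330985984000000 = 356814640940769181/119317000333315276800000.

356814640940769181/119317000333315276800000


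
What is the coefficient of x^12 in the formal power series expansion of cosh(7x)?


The Maclaurin series is cosh(t) = sum_{m>=0} t^(2m) / (2m)!, so substituting t = 7x, only even powers of x are nonzero, with coefficient of x^(2m) equal to 7^(2m) / (2m)!.
For x^12 the coefficient is 7^12/12! = 13841287201/479001600 = 1977326743/68428800.

1977326743/68428800


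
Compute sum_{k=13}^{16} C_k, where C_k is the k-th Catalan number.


C_13 through C_16: 742900, 2674440, 9694845, 35357670
Sum = 742900 + 2674440 + 9694845 + 35357670
= 48469855

48469855


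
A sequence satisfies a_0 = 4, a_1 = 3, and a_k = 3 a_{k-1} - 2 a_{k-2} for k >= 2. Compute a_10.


The characteristic equation is t^2 - 3 t + 2 = 0, with roots r_1 = 2 and r_2 = 1 (so c_1 = r_1 + r_2, c_2 = -r_1 r_2 as required).
One can use the closed form a_n = A r_1^n + B r_2^n, but direct iteration is more reliable:
a_0 = 4, a_1 = 3, a_2 = 1, a_3 = -3, a_4 = -11, a_5 = -27, a_6 = -59, a_7 = -123, a_8 = -251, a_9 = -507, a_10 = -1019.
So a_10 = -1019.

-1019


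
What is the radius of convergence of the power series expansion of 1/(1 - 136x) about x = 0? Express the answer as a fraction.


Expanding 1/(1 - 136x) = sum_{k>=0} 136^k x^k, the series converges when |136x| < 1, i.e., |x| < 1/136.
So the radius of convergence is 1/136 = 1/136.

1/136


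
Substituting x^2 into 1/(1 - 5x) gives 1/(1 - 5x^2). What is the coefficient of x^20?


The coefficient of x^(2m) in 1/(1 - 5x^2) is 5^m.
With n = 20 = 2*10, the coefficient is 5^10 = 9765625.

9765625


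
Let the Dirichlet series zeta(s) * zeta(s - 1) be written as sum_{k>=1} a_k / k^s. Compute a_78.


Convolution gives a_k = sum_{d | k} d * 1 = sum_{d | k} d = sigma(k), the sum of positive divisors of k.
For k = 78, the divisors are 1, 2, 3, 6, 13, 26, 39, 78, so
sigma(78) = 1 + 2 + 3 + 6 + 13 + 26 + 39 + 78 = 168.

168


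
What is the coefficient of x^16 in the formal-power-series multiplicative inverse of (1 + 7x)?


The inverse is 1/(1 + 7x). Apply the geometric identity 1/(1 - y) = sum_{k>=0} y^k with y = -7x:
1/(1 + 7x) = sum_{k>=0} (-7)^k x^k.
So the coefficient of x^16 is (-7)^16 = 33232930569601.

33232930569601


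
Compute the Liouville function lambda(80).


The Liouville function is lambda(k) = (-1)^Omega(k), where Omega(k) counts the prime factors of k with multiplicity.
Factoring: 80 = 2 * 2 * 2 * 2 * 5, so Omega(80) = 5.
lambda(80) = (-1)^5 = -1.

-1


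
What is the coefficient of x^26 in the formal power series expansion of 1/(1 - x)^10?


The negative binomial / multiset identity is
1/(1 - x)^r = sum_{k>=0} C(k + r - 1, r - 1) x^k.
Here r = 10 and k = 26, so the coefficient is
C(26 + 9, 9) = C(35, 9)
= 70607460

70607460


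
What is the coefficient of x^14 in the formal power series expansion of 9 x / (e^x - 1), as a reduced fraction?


The exponential generating function for Bernoulli numbers is
x / (e^x - 1) = sum_{k>=0} B_k x^k / k!.
So the coefficient of x^14 in 9 x / (e^x - 1) is 9 B_14 / 14!.
Computing: B_14 = 7/6, 14! = 87178291200, giving
9 * 7/6 / 87178291200 = 1/8302694400.

1/8302694400


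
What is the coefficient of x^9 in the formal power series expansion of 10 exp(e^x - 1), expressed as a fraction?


exp(e^x - 1) is the exponential generating function for the Bell numbers Bell_k: exp(e^x - 1) = sum_{k>=0} Bell_k x^k / k!.
So the coefficient of x^9 in 10 exp(e^x - 1) is 10 Bell_9 / 9!.
Computing: Bell_9 = 21147 and 9! = 362880, giving
10 * 21147/362880 = 1007/1728.

1007/1728


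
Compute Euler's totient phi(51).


phi(n) counts integers in [1, n] coprime to n. Using the multiplicative formula phi(n) = n * prod_{p | n} (1 - 1/p):
51 = 3 * 17, so
phi(51) = 51 * (1 - 1/3) * (1 - 1/17) = 32.

32


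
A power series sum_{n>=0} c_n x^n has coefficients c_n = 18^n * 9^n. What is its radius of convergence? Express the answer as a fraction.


By the root test (Cauchy-Hadamard), the radius is R = 1 / limsup_n |c_n|^(1/n).
Here |c_n|^(1/n) = (18^n * 9^n)^(1/n) = 18 * 9 = 162 for all n.
So R = 1/162 = 1/162.

1/162


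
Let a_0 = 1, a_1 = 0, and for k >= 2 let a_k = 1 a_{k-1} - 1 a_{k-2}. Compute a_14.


Iterating the recurrence forward:
a_0 = 1
a_1 = 0
a_2 = 1*0 - 1*1 = -1
a_3 = 1*-1 - 1*0 = -1
a_4 = 1*-1 - 1*-1 = 0
a_5 = 1*0 - 1*-1 = 1
a_6 = 1*1 - 1*0 = 1
a_7 = 1*1 - 1*1 = 0
a_8 = 1*0 - 1*1 = -1
a_9 = 1*-1 - 1*0 = -1
a_10 = 1*-1 - 1*-1 = 0
a_11 = 1*0 - 1*-1 = 1
a_12 = 1*1 - 1*0 = 1
a_13 = 1*1 - 1*1 = 0
a_14 = 1*0 - 1*1 = -1
So a_14 = -1.

-1


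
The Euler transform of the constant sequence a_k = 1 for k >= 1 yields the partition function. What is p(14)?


The Euler transform converts the sequence a_k = 1 into the number of integer partitions.
Using the recurrence or dynamic programming:
p(14) = 135

135


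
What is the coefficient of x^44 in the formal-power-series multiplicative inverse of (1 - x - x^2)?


Let the inverse be f(x) = sum_{k>=0} a_k x^k. From f(x) * (1 - x - x^2) = 1 and matching coefficients:
 x^0: a_0 = 1.
 x^1: a_1 - a_0 = 0, so a_1 = 1.
 x^k (k >= 2): a_k - a_{k-1} - a_{k-2} = 0, i.e. a_k = a_{k-1} + a_{k-2}.
This is the Fibonacci-type recurrence shifted so that a_0 = a_1 = 1.
Iterating: a_0=1, a_1=1, a_2=2, a_3=3, a_4=5, a_5=8, a_6=13, a_7=21, a_8=34, a_9=55, ...
a_44 = 1134903170.

1134903170


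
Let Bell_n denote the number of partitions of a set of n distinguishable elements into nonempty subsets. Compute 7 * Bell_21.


Bell_21 can be computed from the Bell triangle or from Dobinski's identity Bell_n = (1/e) * sum_{k>=0} k^n / k!.
Computing Bell_21 = 474869816156751.
Then 7 * 474869816156751 = 3324088713097257.

3324088713097257


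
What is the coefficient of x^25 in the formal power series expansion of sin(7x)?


The Maclaurin series is sin(t) = sum_{k>=0} (-1)^k t^(2k+1) / (2k+1)!, so substituting t = 7x, only odd powers of x are nonzero, with coefficient of x^(2k+1) equal to (-1)^k 7^(2k+1) / (2k+1)!.
Write 25 = 2*12 + 1, giving the coefficient (-1)^12 * 7^25 / 25! = 1341068619663964900807/15511210043330985984000000 = 3909821048582988049/45222186715250688000000.

3909821048582988049/45222186715250688000000


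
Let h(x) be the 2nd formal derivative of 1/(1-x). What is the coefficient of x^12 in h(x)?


Differentiating 2 times: d^2/dx^2 [1/(1-x)] = 2!/(1-x)^3.
The expansion 1/(1-x)^3 = sum_{k>=0} C(k+2, 2) x^k, so the coefficient of x^n in 2!/(1-x)^3 is 2! * C(n+2, 2).
For n = 12: 2 * C(14, 2) = 2 * 91 = 182

182


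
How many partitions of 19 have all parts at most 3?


Using the generating function (1-x)^(-1)(1-x^2)^(-1)(1-x^3)^(-1),
the coefficient of x^19 counts these restricted partitions.
Result = 40

40


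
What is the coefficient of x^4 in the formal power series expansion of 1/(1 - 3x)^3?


The general identity 1/(1 - c x)^r = sum_{k>=0} c^k C(k + r - 1, r - 1) x^k follows by substituting y = c x into 1/(1 - y)^r = sum_{k>=0} C(k + r - 1, r - 1) y^k.
For c = 3, r = 3, k = 4:
3^4 * C(6, 2) = 81 * 15 = 1215.

1215


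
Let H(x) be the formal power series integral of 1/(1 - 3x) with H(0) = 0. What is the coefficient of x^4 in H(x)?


1/(1 - 3x) = sum_{k>=0} 3^k x^k. Integrating termwise with H(0) = 0:
H(x) = sum_{k>=0} 3^k x^(k+1) / (k+1) = sum_{m>=1} 3^(m-1) x^m / m.
For m = 4: 3^3/4 = 27/4 = 27/4.

27/4


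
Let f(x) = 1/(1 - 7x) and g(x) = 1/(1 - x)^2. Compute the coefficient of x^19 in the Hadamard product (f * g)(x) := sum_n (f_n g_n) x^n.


f has coefficients f_k = 7^k. For g = 1/(1 - x)^2 the coefficient is g_k = C(k + 1, 1) = k + 1. The Hadamard coefficient is (f * g)_k = 7^k * (k + 1).
For k = 19: 7^19 * 20 = 11398895185373143 * 20 = 227977903707462860.

227977903707462860


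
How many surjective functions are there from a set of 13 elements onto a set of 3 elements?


By inclusion-exclusion on which target elements are missed, the number of surjections from an n-set onto a k-set is
surj(n, k) = sum_{j=0}^{k} (-1)^j C(k, j) (k - j)^n.
Equivalently surj(n, k) = k! * S(n, k), where S(n, k) is the Stirling number of the second kind.
For n = 13, k = 3:
S(13, 3) = 261625, so
surj = 3! * 261625 = 6 * 261625 = 1569750.

1569750


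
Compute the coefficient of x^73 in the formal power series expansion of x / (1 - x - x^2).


Let f(x) = sum_{k>=0} a_k x^k. Multiplying f(x) * (1 - x - x^2) = x and matching coefficients gives a_0 = 0, a_1 = 1, and a_k = a_{k-1} + a_{k-2} for k >= 2. These are the Fibonacci numbers F_k.
Iterating from F_0 = 0, F_1 = 1:
F_0=0, F_1=1, F_2=1, F_3=2, F_4=3, F_5=5, F_6=8, F_7=13, F_8=21, F_9=34, ...
F_73 = 806515533049393.

806515533049393


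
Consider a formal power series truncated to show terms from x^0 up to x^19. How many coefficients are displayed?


From x^0 to x^19 inclusive, the count is 19 - 0 + 1 = 20.

20


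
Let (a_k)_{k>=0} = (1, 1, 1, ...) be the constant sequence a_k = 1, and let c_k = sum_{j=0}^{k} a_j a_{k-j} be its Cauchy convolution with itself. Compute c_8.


Since a_j = 1 for all j >= 0, the convolution sum becomes
c_k = sum_{j=0}^{k} 1 * 1 = 1 * (k + 1).
Equivalently, the generating function of (a_k) is 1/(1 - x) and its square is 1/(1 - x)^2 = sum_{k>=0} 1(k + 1) x^k.
For k = 8: 1 * 9 = 9.

9


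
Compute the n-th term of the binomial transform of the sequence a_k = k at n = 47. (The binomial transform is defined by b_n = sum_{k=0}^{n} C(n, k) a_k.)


With a_k = k, b_n = sum_{k=0}^{n} C(n, k) k. Using k * C(n, k) = n * C(n-1, k-1) gives b_n = n * sum_{k>=1} C(n-1, k-1) = n * 2^(n-1).
For n = 47: 47 * 2^46 = 47 * 70368744177664 = 3307330976350208.

3307330976350208


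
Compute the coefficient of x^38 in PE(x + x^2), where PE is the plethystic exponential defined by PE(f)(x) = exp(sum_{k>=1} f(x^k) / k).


With f(x) = x + x^2, the exponent is sum_{k>=1} (x^k + x^(2k)) / k = -ln(1 - x) - ln(1 - x^2). Exponentiating:
PE(x + x^2) = 1 / ((1 - x)(1 - x^2)).
This is the generating function for partitions of n into parts of size 1 or 2. The number of 2's can be any j in 0..19, and the rest are 1's, so
[x^38] = floor(38/2) + 1 = 20.

20


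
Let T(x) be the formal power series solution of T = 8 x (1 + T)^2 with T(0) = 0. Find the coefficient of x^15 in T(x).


Apply the Lagrange inversion formula: if T = 8 x * phi(T) with phi(t) = (1 + t)^2, then [x^n] T = 8^n * (1/n) [t^(n-1)] phi(t)^n = 8^n * (1/n) [t^(n-1)] (1 + t)^(2n) = 8^n * (1/n) C(2n, n-1).
Using the identity C(2n, n-1) = C(2n, n) * n / (n+1), the unscaled factor equals C(2n, n) / (n+1) = C_n, the n-th Catalan number.
For n = 15: C_15 = C(30, 15) / 16 = 155117520/16 = 9694845.
With the 8^15 = 35184372088832 factor, the coefficient is 35184372088832 * 9694845 = 341107033823552471040.

341107033823552471040
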